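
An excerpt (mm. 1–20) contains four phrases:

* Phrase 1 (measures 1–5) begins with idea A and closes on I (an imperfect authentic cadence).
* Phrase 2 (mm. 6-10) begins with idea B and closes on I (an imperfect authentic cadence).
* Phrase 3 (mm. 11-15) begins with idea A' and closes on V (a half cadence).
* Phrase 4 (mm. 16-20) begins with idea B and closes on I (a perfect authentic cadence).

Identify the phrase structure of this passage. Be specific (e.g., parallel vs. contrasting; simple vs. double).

parallel double period

Four phrases in two halves: the first half (mm. 1–10) ends with an imperfect authentic cadence, the second (measures 11–20) with a perfect authentic cadence — a large antecedent–consequent pair, i.e. a double period.
Phrase 3 begins with the same material as phrase 1, making it parallel.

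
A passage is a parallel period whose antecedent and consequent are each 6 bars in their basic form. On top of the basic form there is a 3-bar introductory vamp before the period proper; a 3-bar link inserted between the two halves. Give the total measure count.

18 measures

Basic parallel period: 6 + 6 = 12 bars.
12 (basic form) + 3 (introduction) + 3 (link) = 18.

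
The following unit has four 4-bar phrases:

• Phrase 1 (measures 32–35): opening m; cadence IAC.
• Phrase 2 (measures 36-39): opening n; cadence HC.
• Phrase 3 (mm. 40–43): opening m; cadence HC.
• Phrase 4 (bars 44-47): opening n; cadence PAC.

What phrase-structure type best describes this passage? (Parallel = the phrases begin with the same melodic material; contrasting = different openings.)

parallel double period

Four phrases in two halves: the first half (measures 32-39) ends with a half cadence, the second (measures 40-47) with a perfect authentic cadence — a large antecedent–consequent pair, i.e. a double period.
Phrase 3 begins with the same material as phrase 1, making it parallel.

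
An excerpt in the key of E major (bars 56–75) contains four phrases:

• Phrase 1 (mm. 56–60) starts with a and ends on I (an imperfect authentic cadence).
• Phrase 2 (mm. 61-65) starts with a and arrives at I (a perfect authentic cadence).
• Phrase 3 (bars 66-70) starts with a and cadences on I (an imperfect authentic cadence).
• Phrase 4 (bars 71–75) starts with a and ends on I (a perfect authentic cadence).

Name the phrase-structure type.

The cadence pattern IAC–PAC–IAC–PAC is weak–strong twice, and phrases 3–4 restate phrases 1–2: a period heard twice, not a double period (which would end weakly at phrase 2).

repeated period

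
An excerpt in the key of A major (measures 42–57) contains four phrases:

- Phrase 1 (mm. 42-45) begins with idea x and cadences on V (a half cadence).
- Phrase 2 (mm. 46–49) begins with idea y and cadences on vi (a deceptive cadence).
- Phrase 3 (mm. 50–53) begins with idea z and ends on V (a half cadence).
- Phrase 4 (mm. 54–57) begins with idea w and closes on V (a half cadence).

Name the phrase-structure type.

Phrase 4 ends with a half cadence, no stronger than phrase 2's deceptive cadence, so the four phrases do not form a double period; nor do phrases 3–4 duplicate 1–2, so it is not a repeated period. With no phrase reaching a conclusive cadence, the passage is a phrase group.

phrase group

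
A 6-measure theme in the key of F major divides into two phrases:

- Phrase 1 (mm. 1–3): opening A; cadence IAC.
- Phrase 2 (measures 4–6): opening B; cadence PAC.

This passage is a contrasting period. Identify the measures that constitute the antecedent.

The antecedent is the phrase ending with the weaker cadence (imperfect authentic cadence, phrase 1) and the consequent the one ending more conclusively (perfect authentic cadence, phrase 2); the antecedent is measures 1-3.

measures 1–3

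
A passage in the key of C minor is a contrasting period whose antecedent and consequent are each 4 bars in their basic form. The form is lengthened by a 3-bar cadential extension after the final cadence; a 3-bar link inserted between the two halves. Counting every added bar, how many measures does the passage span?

Basic contrasting period: 4 + 4 = 8 bars.
8 (basic form) + 3 (cadential extension) + 3 (link) = 14.

14 measures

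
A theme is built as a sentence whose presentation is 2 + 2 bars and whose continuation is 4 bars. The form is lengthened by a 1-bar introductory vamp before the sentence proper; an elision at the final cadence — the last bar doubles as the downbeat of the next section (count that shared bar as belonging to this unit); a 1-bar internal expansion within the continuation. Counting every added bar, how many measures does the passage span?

10 measures

Basic sentence: 2 + 2 + 4 = 8 bars.
8 (basic form) + 1 (introduction) + 1 (internal expansion) = 10.
The elision shares a bar with the next section but does not change this unit's count.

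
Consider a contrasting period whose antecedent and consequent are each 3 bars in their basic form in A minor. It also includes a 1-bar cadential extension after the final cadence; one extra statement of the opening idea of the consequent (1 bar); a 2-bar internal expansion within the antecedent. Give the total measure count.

10 measures

Basic contrasting period: 3 + 3 = 6 bars.
6 (basic form) + 1 (cadential extension) + 1 (extra statement) + 2 (internal expansion) = 10.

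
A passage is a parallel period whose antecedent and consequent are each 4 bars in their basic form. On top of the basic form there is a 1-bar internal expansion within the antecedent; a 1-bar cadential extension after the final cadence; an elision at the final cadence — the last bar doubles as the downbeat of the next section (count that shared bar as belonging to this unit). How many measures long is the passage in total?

10 measures

Basic parallel period: 4 + 4 = 8 bars.
8 (basic form) + 1 (internal expansion) + 1 (cadential extension) = 10.
The elision shares a bar with the next section but does not change this unit's count.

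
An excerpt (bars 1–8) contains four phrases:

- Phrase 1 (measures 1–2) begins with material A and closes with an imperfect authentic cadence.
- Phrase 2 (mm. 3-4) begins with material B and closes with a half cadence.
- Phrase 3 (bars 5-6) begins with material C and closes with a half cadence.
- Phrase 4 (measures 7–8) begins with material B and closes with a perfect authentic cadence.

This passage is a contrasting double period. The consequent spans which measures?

measures 5–8

In a double period the four phrases pair into a large antecedent (phrases 1–2, ending half cadence) and a large consequent (phrases 3–4, ending perfect authentic cadence). The consequent spans mm. 5-8.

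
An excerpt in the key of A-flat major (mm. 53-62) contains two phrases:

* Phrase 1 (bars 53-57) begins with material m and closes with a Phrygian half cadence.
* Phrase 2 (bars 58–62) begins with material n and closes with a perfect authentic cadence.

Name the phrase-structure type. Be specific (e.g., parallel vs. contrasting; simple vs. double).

Phrase 1 ends with a Phrygian half cadence (weaker) and phrase 2 with a perfect authentic cadence (stronger): antecedent + consequent = a period.
The two phrases open with different material (m / n), so the period is contrasting.

contrasting period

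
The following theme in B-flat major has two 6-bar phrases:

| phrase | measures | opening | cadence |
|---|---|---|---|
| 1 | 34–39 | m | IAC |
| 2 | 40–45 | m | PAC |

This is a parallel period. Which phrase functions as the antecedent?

The phrase ending with the weaker cadence (imperfect authentic cadence) is the antecedent; the one ending more conclusively (perfect authentic cadence) is the consequent. The antecedent is phrase 1.

phrase 1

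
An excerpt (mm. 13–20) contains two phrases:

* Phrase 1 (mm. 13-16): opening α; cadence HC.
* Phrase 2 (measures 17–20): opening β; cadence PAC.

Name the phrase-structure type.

contrasting period

Phrase 1 ends with a half cadence (weaker) and phrase 2 with a perfect authentic cadence (stronger): antecedent + consequent = a period.
The two phrases open with different material (α / β), so the period is contrasting.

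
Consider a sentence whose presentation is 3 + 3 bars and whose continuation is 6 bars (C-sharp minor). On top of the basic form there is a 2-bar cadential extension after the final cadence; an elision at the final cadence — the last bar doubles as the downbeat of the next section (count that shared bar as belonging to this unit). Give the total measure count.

14 measures

Basic sentence: 3 + 3 + 6 = 12 bars.
12 (basic form) + 2 (cadential extension) = 14.
The elision shares a bar with the next section but does not change this unit's count.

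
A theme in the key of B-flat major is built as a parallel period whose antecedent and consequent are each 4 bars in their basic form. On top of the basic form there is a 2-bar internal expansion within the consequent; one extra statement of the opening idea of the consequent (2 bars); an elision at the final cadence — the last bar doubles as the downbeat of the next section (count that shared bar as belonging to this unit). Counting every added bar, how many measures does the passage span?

Basic parallel period: 4 + 4 = 8 bars.
8 (basic form) + 2 (internal expansion) + 2 (extra statement) = 12.
The elision shares a bar with the next section but does not change this unit's count.

12 measures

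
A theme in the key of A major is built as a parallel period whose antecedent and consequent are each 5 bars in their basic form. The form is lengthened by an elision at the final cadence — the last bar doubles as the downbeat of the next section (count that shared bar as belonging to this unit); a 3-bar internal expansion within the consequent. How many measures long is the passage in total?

Basic parallel period: 5 + 5 = 10 bars.
10 (basic form) + 3 (internal expansion) = 13.
The elision shares a bar with the next section but does not change this unit's count.

13 measures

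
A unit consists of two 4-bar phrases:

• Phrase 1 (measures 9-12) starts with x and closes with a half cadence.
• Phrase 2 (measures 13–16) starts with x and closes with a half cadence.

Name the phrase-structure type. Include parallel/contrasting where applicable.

repeated phrase

Both phrases have the same opening (x) and the same cadence (half cadence): the second is a restatement, not a consequent, so this is a repeated phrase rather than a period.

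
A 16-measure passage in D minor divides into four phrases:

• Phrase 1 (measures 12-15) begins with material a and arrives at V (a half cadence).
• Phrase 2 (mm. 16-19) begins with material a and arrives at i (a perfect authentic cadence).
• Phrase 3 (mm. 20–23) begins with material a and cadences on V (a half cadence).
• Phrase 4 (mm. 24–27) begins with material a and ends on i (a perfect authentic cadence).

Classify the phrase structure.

repeated period

The cadence pattern HC–PAC–HC–PAC is weak–strong twice, and phrases 3–4 restate phrases 1–2: a period heard twice, not a double period (which would end weakly at phrase 2).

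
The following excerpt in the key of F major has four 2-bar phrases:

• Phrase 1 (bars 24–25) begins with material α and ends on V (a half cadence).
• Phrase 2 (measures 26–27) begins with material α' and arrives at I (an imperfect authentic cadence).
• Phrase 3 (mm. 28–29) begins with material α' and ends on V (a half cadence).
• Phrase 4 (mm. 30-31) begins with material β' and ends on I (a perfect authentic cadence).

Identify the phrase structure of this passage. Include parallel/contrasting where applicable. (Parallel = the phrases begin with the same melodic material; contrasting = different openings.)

Four phrases in two halves: the first half (mm. 24-27) ends with an imperfect authentic cadence, the second (mm. 28-31) with a perfect authentic cadence — a large antecedent–consequent pair, i.e. a double period.
Phrase 3 begins with the same material as phrase 1, making it parallel.

parallel double period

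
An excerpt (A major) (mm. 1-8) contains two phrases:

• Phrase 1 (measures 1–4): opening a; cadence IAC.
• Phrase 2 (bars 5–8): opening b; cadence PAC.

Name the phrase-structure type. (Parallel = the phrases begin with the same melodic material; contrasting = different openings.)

contrasting period

Phrase 1 ends with an imperfect authentic cadence (weaker) and phrase 2 with a perfect authentic cadence (stronger): antecedent + consequent = a period.
The two phrases open with different material (a / b), so the period is contrasting.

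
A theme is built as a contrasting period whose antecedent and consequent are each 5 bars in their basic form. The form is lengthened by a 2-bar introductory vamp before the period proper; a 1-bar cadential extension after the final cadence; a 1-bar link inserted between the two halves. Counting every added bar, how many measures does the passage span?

14 measures

Basic contrasting period: 5 + 5 = 10 bars.
10 (basic form) + 2 (introduction) + 1 (cadential extension) + 1 (link) = 14.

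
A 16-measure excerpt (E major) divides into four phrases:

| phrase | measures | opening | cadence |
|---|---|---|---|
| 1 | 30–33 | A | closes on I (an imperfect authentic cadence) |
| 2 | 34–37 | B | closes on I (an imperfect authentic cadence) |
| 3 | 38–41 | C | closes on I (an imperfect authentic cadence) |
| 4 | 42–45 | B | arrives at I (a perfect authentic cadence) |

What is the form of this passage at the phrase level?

contrasting double period

Four phrases in two halves: the first half (bars 30–37) ends with an imperfect authentic cadence, the second (mm. 38-45) with a perfect authentic cadence — a large antecedent–consequent pair, i.e. a double period.
Phrase 3 begins with different material from phrase 1, making it contrasting.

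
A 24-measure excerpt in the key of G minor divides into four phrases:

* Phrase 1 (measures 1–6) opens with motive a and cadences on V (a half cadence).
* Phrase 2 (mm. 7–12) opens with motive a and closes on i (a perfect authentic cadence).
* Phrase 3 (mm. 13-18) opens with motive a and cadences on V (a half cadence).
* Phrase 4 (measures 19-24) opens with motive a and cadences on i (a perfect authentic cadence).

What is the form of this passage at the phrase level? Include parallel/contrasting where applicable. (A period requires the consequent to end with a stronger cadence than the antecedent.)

repeated period

The cadence pattern HC–PAC–HC–PAC is weak–strong twice, and phrases 3–4 restate phrases 1–2: a period heard twice, not a double period (which would end weakly at phrase 2).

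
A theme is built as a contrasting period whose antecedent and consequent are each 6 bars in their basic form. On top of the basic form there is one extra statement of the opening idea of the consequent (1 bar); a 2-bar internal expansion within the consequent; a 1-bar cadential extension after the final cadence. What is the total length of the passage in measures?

Basic contrasting period: 6 + 6 = 12 bars.
12 (basic form) + 1 (extra statement) + 2 (internal expansion) + 1 (cadential extension) = 16.

16 measures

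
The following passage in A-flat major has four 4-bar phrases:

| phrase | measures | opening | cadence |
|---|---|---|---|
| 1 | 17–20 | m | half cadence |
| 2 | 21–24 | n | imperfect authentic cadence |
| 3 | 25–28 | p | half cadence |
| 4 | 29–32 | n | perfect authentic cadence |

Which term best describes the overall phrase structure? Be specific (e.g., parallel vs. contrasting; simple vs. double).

contrasting double period

Four phrases in two halves: the first half (measures 17–24) ends with an imperfect authentic cadence, the second (measures 25–32) with a perfect authentic cadence — a large antecedent–consequent pair, i.e. a double period.
Phrase 3 begins with different material from phrase 1, making it contrasting.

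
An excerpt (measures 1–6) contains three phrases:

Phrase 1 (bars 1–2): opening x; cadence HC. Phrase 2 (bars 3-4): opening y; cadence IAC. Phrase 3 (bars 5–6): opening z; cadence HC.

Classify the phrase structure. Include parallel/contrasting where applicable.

phrase group

The final phrase closes with a half cadence, which is not stronger than the preceding imperfect authentic cadence; the 3 phrases lack an overall antecedent–consequent design and so form a phrase group.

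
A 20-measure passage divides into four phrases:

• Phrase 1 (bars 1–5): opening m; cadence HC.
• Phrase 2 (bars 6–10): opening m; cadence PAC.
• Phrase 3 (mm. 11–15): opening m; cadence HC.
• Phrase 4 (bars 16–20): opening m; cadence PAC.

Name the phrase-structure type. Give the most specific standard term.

repeated period

The cadence pattern HC–PAC–HC–PAC is weak–strong twice, and phrases 3–4 restate phrases 1–2: a period heard twice, not a double period (which would end weakly at phrase 2).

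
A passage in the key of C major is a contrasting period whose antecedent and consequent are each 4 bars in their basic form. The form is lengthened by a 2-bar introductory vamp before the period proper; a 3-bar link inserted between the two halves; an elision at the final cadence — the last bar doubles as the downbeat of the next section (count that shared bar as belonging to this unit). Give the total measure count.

13 measures

Basic contrasting period: 4 + 4 = 8 bars.
8 (basic form) + 2 (introduction) + 3 (link) = 13.
The elision shares a bar with the next section but does not change this unit's count.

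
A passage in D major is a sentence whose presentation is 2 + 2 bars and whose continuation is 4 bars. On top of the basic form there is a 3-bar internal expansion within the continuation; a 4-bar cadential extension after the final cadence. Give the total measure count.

Basic sentence: 2 + 2 + 4 = 8 bars.
8 (basic form) + 3 (internal expansion) + 4 (cadential extension) = 15.

15 measures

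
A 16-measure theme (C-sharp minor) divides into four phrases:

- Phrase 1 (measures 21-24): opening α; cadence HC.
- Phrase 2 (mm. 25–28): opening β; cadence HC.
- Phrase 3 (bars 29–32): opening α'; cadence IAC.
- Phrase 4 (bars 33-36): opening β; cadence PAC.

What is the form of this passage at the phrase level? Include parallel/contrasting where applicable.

Four phrases in two halves: the first half (measures 21-28) ends with a half cadence, the second (mm. 29-36) with a perfect authentic cadence — a large antecedent–consequent pair, i.e. a double period.
Phrase 3 begins with the same material as phrase 1, making it parallel.

parallel double period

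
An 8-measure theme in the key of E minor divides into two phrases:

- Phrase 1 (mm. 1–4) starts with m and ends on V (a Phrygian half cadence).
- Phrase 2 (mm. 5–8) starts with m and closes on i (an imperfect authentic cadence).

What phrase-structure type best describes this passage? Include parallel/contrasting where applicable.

Phrase 1 ends with a Phrygian half cadence (weaker) and phrase 2 with an imperfect authentic cadence (stronger): antecedent + consequent = a period.
The two phrases open with the same material (m / m), so the period is parallel.

parallel period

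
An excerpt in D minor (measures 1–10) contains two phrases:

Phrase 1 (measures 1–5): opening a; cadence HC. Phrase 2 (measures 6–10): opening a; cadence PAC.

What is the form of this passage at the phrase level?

Phrase 1 ends with a half cadence (weaker) and phrase 2 with a perfect authentic cadence (stronger): antecedent + consequent = a period.
The two phrases open with the same material (a / a), so the period is parallel.

parallel period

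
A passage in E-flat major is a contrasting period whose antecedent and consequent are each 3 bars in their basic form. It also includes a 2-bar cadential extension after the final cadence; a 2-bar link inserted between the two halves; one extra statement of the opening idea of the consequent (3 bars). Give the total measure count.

13 measures

Basic contrasting period: 3 + 3 = 6 bars.
6 (basic form) + 2 (cadential extension) + 2 (link) + 3 (extra statement) = 13.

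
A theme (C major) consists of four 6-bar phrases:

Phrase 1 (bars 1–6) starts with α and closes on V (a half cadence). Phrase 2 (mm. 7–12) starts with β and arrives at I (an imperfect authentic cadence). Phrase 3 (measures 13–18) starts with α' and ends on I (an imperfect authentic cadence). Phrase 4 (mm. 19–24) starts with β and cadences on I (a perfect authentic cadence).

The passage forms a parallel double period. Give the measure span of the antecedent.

In a double period the four phrases pair into a large antecedent (phrases 1–2, ending imperfect authentic cadence) and a large consequent (phrases 3–4, ending perfect authentic cadence). The antecedent spans bars 1–12.

measures 1–12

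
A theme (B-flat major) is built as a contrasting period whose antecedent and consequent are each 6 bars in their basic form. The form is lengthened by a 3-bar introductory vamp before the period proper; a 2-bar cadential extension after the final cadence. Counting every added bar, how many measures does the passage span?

17 measures

Basic contrasting period: 6 + 6 = 12 bars.
12 (basic form) + 3 (introduction) + 2 (cadential extension) = 17.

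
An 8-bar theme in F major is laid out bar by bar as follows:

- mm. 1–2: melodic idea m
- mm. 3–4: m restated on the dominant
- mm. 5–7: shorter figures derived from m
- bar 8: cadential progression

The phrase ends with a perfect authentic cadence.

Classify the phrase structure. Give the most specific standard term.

Basic idea (bars 1–2) + its repetition (measures 3–4) form the presentation; fragmentation and cadence (mm. 5-8) form the continuation — the 8-bar whole is a sentence.

sentence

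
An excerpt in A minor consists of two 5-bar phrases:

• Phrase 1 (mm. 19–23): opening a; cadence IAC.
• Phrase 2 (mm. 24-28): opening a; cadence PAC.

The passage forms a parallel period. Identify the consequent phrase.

The phrase ending with the weaker cadence (imperfect authentic cadence) is the antecedent; the one ending more conclusively (perfect authentic cadence) is the consequent. The consequent is phrase 2.

phrase 2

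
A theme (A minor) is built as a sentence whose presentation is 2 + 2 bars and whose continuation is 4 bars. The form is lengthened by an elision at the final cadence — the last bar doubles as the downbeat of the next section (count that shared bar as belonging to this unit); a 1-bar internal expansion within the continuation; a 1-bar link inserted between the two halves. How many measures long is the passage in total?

Basic sentence: 2 + 2 + 4 = 8 bars.
8 (basic form) + 1 (internal expansion) + 1 (link) = 10.
The elision shares a bar with the next section but does not change this unit's count.

10 measures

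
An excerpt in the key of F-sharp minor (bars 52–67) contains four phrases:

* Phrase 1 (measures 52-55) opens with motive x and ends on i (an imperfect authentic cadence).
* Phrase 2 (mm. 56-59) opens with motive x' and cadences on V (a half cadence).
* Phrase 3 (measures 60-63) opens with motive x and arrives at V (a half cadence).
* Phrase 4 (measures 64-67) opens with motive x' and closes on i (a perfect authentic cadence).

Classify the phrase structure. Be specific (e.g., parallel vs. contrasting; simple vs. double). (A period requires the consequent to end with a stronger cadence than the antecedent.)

Four phrases in two halves: the first half (bars 52–59) ends with a half cadence, the second (measures 60–67) with a perfect authentic cadence — a large antecedent–consequent pair, i.e. a double period.
Phrase 3 begins with the same material as phrase 1, making it parallel.

parallel double period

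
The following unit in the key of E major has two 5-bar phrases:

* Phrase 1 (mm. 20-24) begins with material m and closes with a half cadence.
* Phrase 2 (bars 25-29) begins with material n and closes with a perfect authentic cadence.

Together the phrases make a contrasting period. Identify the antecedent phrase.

The phrase ending with the weaker cadence (half cadence) is the antecedent; the one ending more conclusively (perfect authentic cadence) is the consequent. The antecedent is phrase 1.

phrase 1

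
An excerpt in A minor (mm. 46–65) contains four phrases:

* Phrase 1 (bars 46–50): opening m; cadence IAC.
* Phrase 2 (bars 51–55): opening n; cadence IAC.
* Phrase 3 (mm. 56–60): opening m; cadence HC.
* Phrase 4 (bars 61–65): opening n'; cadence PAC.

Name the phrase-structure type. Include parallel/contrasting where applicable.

Four phrases in two halves: the first half (mm. 46-55) ends with an imperfect authentic cadence, the second (mm. 56–65) with a perfect authentic cadence — a large antecedent–consequent pair, i.e. a double period.
Phrase 3 begins with the same material as phrase 1, making it parallel.

parallel double period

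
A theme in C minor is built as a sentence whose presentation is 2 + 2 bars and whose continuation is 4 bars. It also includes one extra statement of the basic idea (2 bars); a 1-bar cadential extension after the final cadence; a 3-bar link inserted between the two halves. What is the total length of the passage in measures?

14 measures

Basic sentence: 2 + 2 + 4 = 8 bars.
8 (basic form) + 2 (extra statement) + 1 (cadential extension) + 3 (link) = 14.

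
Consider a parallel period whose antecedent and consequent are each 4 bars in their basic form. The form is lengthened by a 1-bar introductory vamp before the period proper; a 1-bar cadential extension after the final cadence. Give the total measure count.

Basic parallel period: 4 + 4 = 8 bars.
8 (basic form) + 1 (introduction) + 1 (cadential extension) = 10.

10 measures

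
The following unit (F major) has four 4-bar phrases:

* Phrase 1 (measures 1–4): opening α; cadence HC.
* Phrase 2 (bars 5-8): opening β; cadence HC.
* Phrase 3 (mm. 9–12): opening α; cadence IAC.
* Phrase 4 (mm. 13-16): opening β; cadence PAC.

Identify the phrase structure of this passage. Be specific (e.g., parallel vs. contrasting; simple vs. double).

Four phrases in two halves: the first half (mm. 1–8) ends with a half cadence, the second (measures 9–16) with a perfect authentic cadence — a large antecedent–consequent pair, i.e. a double period.
Phrase 3 begins with the same material as phrase 1, making it parallel.

parallel double period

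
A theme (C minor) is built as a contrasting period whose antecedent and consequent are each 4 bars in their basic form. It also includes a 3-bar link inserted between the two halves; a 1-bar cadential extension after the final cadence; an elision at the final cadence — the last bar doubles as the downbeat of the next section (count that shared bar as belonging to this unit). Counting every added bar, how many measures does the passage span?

12 measures

Basic contrasting period: 4 + 4 = 8 bars.
8 (basic form) + 3 (link) + 1 (cadential extension) = 12.
The elision shares a bar with the next section but does not change this unit's count.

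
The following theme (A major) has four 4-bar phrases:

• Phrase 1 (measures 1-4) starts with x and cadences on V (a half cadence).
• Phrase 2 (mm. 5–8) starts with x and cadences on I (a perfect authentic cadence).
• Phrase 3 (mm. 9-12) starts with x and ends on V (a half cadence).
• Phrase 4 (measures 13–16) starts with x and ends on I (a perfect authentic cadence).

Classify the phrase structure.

repeated period

The cadence pattern HC–PAC–HC–PAC is weak–strong twice, and phrases 3–4 restate phrases 1–2: a period heard twice, not a double period (which would end weakly at phrase 2).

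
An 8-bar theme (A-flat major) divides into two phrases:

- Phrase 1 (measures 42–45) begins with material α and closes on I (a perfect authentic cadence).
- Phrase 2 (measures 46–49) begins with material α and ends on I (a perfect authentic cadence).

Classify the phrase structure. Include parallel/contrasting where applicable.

repeated phrase

Both phrases have the same opening (α) and the same cadence (perfect authentic cadence): the second is a restatement, not a consequent, so this is a repeated phrase rather than a period.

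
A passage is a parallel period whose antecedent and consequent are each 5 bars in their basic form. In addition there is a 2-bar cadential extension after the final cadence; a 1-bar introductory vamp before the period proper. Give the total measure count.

13 measures

Basic parallel period: 5 + 5 = 10 bars.
10 (basic form) + 2 (cadential extension) + 1 (introduction) = 13.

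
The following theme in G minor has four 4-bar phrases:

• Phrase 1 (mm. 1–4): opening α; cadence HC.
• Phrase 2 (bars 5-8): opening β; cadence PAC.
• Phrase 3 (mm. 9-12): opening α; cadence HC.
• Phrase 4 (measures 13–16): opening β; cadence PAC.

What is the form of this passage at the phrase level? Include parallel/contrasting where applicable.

repeated period

The cadence pattern HC–PAC–HC–PAC is weak–strong twice, and phrases 3–4 restate phrases 1–2: a period heard twice, not a double period (which would end weakly at phrase 2).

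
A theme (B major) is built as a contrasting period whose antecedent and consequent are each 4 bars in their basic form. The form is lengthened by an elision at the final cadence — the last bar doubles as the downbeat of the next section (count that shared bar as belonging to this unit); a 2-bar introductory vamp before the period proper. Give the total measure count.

Basic contrasting period: 4 + 4 = 8 bars.
8 (basic form) + 2 (introduction) = 10.
The elision shares a bar with the next section but does not change this unit's count.

10 measures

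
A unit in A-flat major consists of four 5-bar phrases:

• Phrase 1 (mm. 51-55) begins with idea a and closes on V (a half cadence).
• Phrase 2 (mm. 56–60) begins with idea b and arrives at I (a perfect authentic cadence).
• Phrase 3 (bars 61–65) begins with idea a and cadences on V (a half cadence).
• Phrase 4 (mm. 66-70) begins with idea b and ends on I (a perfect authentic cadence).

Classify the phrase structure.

The cadence pattern HC–PAC–HC–PAC is weak–strong twice, and phrases 3–4 restate phrases 1–2: a period heard twice, not a double period (which would end weakly at phrase 2).

repeated period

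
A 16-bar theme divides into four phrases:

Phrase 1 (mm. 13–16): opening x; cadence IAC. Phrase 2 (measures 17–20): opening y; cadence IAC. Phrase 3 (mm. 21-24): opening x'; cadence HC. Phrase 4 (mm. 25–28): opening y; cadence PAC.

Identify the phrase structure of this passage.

parallel double period

Four phrases in two halves: the first half (mm. 13–20) ends with an imperfect authentic cadence, the second (bars 21–28) with a perfect authentic cadence — a large antecedent–consequent pair, i.e. a double period.
Phrase 3 begins with the same material as phrase 1, making it parallel.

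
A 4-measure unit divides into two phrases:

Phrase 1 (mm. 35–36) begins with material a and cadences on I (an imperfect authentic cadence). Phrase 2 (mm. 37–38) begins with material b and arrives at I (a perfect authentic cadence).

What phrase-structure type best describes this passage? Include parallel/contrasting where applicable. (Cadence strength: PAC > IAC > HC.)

contrasting period

Phrase 1 ends with an imperfect authentic cadence (weaker) and phrase 2 with a perfect authentic cadence (stronger): antecedent + consequent = a period.
The two phrases open with different material (a / b), so the period is contrasting.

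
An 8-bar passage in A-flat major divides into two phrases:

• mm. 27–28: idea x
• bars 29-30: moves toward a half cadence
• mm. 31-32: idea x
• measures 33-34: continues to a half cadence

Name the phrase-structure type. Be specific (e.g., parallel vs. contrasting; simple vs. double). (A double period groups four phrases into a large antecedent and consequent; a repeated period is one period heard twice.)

Both phrases have the same opening (x) and the same cadence (half cadence): the second is a restatement, not a consequent, so this is a repeated phrase rather than a period.

repeated phrase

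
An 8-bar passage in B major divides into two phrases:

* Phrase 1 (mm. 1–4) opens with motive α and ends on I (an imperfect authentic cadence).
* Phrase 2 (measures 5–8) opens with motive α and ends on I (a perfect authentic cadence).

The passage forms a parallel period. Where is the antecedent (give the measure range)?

The antecedent is the phrase ending with the weaker cadence (imperfect authentic cadence, phrase 1) and the consequent the one ending more conclusively (perfect authentic cadence, phrase 2); the antecedent is mm. 1-4.

measures 1–4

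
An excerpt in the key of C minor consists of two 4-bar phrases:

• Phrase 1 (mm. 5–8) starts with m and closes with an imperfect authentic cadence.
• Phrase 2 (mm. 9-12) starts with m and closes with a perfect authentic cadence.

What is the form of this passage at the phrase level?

parallel period

Phrase 1 ends with an imperfect authentic cadence (weaker) and phrase 2 with a perfect authentic cadence (stronger): antecedent + consequent = a period.
The two phrases open with the same material (m / m), so the period is parallel.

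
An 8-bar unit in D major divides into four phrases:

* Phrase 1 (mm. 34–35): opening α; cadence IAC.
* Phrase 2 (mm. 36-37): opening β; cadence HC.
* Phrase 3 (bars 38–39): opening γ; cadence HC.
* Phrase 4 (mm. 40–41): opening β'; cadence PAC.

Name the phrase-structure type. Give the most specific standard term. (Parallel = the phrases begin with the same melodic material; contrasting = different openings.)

contrasting double period

Four phrases in two halves: the first half (mm. 34–37) ends with a half cadence, the second (mm. 38–41) with a perfect authentic cadence — a large antecedent–consequent pair, i.e. a double period.
Phrase 3 begins with different material from phrase 1, making it contrasting.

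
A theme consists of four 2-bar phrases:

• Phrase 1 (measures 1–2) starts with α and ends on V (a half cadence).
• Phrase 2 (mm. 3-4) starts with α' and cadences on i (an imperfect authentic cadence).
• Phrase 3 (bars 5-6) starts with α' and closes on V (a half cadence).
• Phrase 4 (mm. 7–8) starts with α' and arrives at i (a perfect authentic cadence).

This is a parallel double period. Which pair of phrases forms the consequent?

phrases 3 and 4

In a double period the first pair of phrases (ending imperfect authentic cadence) is the large antecedent and the second pair (ending perfect authentic cadence) is the large consequent; the consequent is phrases 3 and 4.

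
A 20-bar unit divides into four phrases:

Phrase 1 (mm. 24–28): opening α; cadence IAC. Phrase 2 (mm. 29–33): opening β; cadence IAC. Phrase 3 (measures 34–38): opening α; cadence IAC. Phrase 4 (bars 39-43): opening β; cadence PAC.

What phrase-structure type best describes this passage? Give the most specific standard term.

parallel double period

Four phrases in two halves: the first half (measures 24–33) ends with an imperfect authentic cadence, the second (mm. 34–43) with a perfect authentic cadence — a large antecedent–consequent pair, i.e. a double period.
Phrase 3 begins with the same material as phrase 1, making it parallel.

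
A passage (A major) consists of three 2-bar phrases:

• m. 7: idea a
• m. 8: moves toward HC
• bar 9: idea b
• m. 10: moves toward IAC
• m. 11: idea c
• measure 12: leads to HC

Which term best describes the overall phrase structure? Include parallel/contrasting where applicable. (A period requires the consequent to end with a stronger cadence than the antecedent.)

phrase group

The final phrase closes with a half cadence, which is not stronger than the preceding imperfect authentic cadence; the 3 phrases lack an overall antecedent–consequent design and so form a phrase group.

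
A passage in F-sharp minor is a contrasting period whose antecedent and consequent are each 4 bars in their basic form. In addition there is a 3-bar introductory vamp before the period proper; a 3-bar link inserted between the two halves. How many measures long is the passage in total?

14 measures

Basic contrasting period: 4 + 4 = 8 bars.
8 (basic form) + 3 (introduction) + 3 (link) = 14.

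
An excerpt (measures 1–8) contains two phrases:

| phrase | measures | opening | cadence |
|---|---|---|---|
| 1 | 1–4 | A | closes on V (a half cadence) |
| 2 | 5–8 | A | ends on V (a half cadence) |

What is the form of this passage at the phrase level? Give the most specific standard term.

repeated phrase

Both phrases have the same opening (A) and the same cadence (half cadence): the second is a restatement, not a consequent, so this is a repeated phrase rather than a period.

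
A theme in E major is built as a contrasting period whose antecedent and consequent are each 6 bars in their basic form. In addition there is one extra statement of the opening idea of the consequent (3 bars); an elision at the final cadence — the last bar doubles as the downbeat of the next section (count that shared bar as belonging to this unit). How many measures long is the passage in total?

15 measures

Basic contrasting period: 6 + 6 = 12 bars.
12 (basic form) + 3 (extra statement) = 15.
The elision shares a bar with the next section but does not change this unit's count.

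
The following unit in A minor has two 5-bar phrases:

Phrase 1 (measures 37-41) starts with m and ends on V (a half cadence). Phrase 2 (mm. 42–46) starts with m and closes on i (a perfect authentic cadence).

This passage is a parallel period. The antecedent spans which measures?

The antecedent is the phrase ending with the weaker cadence (half cadence, phrase 1) and the consequent the one ending more conclusively (perfect authentic cadence, phrase 2); the antecedent is bars 37–41.

measures 37–41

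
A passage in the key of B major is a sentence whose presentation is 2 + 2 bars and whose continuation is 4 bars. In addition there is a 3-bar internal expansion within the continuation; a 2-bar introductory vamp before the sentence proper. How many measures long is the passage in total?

Basic sentence: 2 + 2 + 4 = 8 bars.
8 (basic form) + 3 (internal expansion) + 2 (introduction) = 13.

13 measures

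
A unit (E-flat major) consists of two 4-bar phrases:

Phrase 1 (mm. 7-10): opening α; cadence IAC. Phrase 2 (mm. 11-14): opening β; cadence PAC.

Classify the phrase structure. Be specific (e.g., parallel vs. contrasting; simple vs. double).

Phrase 1 ends with an imperfect authentic cadence (weaker) and phrase 2 with a perfect authentic cadence (stronger): antecedent + consequent = a period.
The two phrases open with different material (α / β), so the period is contrasting.

contrasting period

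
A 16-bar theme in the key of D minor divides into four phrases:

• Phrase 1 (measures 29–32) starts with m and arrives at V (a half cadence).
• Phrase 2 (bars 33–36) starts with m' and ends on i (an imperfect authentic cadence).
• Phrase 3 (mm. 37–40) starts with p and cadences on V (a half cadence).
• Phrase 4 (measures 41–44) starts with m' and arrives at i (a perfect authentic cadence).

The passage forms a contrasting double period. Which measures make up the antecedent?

In a double period the first pair of phrases (ending imperfect authentic cadence) is the large antecedent and the second pair (ending perfect authentic cadence) is the large consequent; the antecedent is measures 29–36.

measures 29–36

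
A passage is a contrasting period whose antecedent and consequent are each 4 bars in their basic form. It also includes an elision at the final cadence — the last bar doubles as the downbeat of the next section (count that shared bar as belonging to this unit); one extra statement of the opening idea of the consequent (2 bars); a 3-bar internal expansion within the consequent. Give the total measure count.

Basic contrasting period: 4 + 4 = 8 bars.
8 (basic form) + 2 (extra statement) + 3 (internal expansion) = 13.
The elision shares a bar with the next section but does not change this unit's count.

13 measures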